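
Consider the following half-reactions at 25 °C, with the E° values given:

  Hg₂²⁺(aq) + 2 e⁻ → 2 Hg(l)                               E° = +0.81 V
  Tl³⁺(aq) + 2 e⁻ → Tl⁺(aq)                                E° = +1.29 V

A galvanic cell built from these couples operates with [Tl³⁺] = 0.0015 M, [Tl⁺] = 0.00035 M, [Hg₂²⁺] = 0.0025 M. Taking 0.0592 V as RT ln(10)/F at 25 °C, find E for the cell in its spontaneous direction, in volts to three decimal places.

+0.576 V

Tl³⁺/Tl⁺ is the cathode (higher E°), Hg₂²⁺/Hg the anode: E°cell = +1.29 − (+0.81) = +0.48 V, n = 2.
Overall: Tl³⁺(aq) + 2 Hg(l) → Tl⁺(aq) + Hg₂²⁺(aq)
Q = [Tl⁺]·[Hg₂²⁺] / ([Tl³⁺]); log Q = -3.234.
E = E° − (0.0592/n) log Q = +0.48 − (0.0592/2)(-3.234) = +0.576 V.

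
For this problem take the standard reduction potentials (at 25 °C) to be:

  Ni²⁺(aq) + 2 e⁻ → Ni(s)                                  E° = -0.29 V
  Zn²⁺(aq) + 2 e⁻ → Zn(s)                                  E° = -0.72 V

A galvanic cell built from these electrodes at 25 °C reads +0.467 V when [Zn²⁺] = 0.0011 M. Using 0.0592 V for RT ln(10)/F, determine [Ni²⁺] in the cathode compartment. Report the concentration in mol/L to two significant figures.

Ni²⁺/Ni is the cathode, Zn²⁺/Zn the anode: E°cell = +0.43 V, n = 2.
Overall reaction: Ni²⁺(aq) + Zn(s) → Ni(s) + Zn²⁺(aq); Q = [Zn²⁺]^1/[Ni²⁺]^1.
From E = E° − (0.0592/n) log Q: log Q = (E° − E)·n/0.0592 = (+0.43 − (+0.467))·2/0.0592 = -1.2500.
So 1·log[Ni²⁺] = 1·log(0.0011) − log Q = -2.9586 − (-1.2500) = -1.7086; [Ni²⁺] = 10^(-1.7086) ≈ 0.020 M.

0.020 M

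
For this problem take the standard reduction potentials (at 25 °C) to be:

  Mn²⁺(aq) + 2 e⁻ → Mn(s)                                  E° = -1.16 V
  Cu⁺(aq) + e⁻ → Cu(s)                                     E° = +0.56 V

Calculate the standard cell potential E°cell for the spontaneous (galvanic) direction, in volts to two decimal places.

The Cu⁺/Cu couple has the higher reduction potential, so it is the cathode; Mn²⁺/Mn is oxidised at the anode.
E°cell = E°(cathode) − E°(anode) = (+0.56) − (-1.16) = +1.72 V.

+1.72 V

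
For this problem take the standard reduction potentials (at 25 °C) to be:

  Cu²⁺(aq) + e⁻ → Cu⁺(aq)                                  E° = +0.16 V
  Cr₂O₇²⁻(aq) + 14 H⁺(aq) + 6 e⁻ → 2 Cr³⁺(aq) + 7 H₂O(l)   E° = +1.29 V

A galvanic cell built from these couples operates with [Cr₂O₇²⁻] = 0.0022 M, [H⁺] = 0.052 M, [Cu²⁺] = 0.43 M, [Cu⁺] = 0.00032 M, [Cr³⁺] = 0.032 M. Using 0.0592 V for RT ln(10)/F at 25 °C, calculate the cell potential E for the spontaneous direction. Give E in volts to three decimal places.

+0.771 V

Cr₂O₇²⁻/Cr³⁺ is the cathode (higher E°), Cu²⁺/Cu⁺ the anode: E°cell = +1.29 − (+0.16) = +1.13 V, n = 6.
Overall: Cr₂O₇²⁻(aq) + 14 H⁺(aq) + 6 Cu⁺(aq) → 2 Cr³⁺(aq) + 7 H₂O(l) + 6 Cu²⁺(aq)
Q = [Cr³⁺]^2·[Cu²⁺]^6 / ([Cr₂O₇²⁻]·[H⁺]^14·[Cu⁺]^6); log Q = 36.414.
E = E° − (0.0592/n) log Q = +1.13 − (0.0592/6)(36.414) = +0.771 V.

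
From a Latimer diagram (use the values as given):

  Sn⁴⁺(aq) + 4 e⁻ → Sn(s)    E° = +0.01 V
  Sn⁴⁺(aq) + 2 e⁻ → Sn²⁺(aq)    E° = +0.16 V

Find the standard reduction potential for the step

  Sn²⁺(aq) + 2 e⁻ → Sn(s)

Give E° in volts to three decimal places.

-0.140 V

Sequential free energies add, so n₃E°₃ = n₁E°₁ + n₂E°₂.
With n₃ = 4, and the known step contributing 2×(+0.16) V, the unknown satisfies 2·E° = 4×(+0.01) − 2×(+0.16) = -0.280.
E° = -0.280 / 2 = -0.140 V.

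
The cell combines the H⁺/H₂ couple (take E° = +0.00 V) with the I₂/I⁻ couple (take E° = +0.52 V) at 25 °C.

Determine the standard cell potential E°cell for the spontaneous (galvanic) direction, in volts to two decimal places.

+0.52 V

The I₂/I⁻ couple has the higher reduction potential, so it is the cathode; H⁺/H₂ is oxidised at the anode.
E°cell = E°(cathode) − E°(anode) = (+0.52) − (+0.00) = +0.52 V.
Since E°cell > 0, the reaction is spontaneous under standard conditions.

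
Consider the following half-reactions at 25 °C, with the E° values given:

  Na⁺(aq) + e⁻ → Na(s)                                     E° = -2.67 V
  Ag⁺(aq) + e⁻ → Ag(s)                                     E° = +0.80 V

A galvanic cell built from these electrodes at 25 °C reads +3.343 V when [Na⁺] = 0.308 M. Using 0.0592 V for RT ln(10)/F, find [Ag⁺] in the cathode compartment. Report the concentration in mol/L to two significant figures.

Ag⁺/Ag is the cathode, Na⁺/Na the anode: E°cell = +3.47 V, n = 1.
Overall reaction: Ag⁺(aq) + Na(s) → Ag(s) + Na⁺(aq); Q = [Na⁺]^1/[Ag⁺]^1.
From E = E° − (0.0592/n) log Q: log Q = (E° − E)·n/0.0592 = (+3.47 − (+3.343))·1/0.0592 = 2.1453.
So 1·log[Ag⁺] = 1·log(0.308) − log Q = -0.5114 − (2.1453) = -2.6567; [Ag⁺] = 10^(-2.6567) ≈ 0.0022 M.

0.0022 M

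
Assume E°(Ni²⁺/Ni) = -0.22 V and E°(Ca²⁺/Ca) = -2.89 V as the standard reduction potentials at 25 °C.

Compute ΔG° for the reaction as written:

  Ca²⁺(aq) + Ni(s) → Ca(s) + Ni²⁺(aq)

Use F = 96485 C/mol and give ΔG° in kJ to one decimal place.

As written, Ca²⁺/Ca is reduced (cathode) and Ni²⁺/Ni is oxidised (anode), so E°cell = (-2.89) − (-0.22) = -2.67 V.
Balancing electrons gives n = 2.
ΔG° = −nFE° = −(2)(96485)(-2.67) = 515,230 J = +515.2 kJ.

+515.2 kJ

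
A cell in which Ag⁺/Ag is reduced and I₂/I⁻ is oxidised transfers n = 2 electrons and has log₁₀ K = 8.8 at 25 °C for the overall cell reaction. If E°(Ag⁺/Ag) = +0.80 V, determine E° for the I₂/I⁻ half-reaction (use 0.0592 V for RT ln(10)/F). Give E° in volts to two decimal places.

E°cell = (0.0592/n)·log K = (0.0592/2)(8.8) = +0.260 V.
Since Ag⁺/Ag is the cathode and I₂/I⁻ the anode, E°cell = E°(Ag⁺/Ag) − E°(I₂/I⁻).
So E°(I₂/I⁻) = E°(Ag⁺/Ag) − E°cell = (+0.80) − (+0.260) = +0.54 V.

+0.54 V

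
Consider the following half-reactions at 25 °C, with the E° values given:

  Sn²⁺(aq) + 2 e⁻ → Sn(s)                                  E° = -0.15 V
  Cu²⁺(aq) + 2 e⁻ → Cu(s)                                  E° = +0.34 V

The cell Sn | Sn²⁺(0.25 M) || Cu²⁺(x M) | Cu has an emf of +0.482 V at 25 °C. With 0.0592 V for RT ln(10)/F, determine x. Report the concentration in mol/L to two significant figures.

0.13 M

Cu²⁺/Cu is the cathode, Sn²⁺/Sn the anode: E°cell = +0.49 V, n = 2.
Overall reaction: Cu²⁺(aq) + Sn(s) → Cu(s) + Sn²⁺(aq); Q = [Sn²⁺]^1/[Cu²⁺]^1.
From E = E° − (0.0592/n) log Q: log Q = (E° − E)·n/0.0592 = (+0.49 − (+0.482))·2/0.0592 = 0.2703.
So 1·log[Cu²⁺] = 1·log(0.25) − log Q = -0.6021 − (0.2703) = -0.8724; [Cu²⁺] = 10^(-0.8724) ≈ 0.13 M.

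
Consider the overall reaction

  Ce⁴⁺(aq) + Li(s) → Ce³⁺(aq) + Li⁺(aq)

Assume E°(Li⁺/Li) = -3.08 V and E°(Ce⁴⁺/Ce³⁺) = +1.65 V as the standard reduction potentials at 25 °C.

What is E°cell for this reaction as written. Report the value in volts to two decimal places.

The Ce⁴⁺/Ce³⁺ couple has the higher reduction potential, so it is the cathode; Li⁺/Li is oxidised at the anode.
E°cell = E°(cathode) − E°(anode) = (+1.65) − (-3.08) = +4.73 V.

+4.73 V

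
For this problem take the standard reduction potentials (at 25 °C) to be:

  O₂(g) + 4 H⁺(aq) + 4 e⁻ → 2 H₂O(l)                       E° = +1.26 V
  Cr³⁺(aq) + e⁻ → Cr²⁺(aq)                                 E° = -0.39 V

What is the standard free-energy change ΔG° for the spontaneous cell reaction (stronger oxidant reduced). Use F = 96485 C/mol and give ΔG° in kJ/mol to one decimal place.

O₂/H₂O (E° = +1.26 V) is the cathode; Cr³⁺/Cr²⁺ (E° = -0.39 V) is the anode, so E°cell = +1.65 V.
Balancing electrons gives n = 4 (lcm of 4 and 1).
ΔG° = −nFE° = −(4)(96485)(+1.65) = -636,801 J = -636.8 kJ/mol.

-636.8 kJ/mol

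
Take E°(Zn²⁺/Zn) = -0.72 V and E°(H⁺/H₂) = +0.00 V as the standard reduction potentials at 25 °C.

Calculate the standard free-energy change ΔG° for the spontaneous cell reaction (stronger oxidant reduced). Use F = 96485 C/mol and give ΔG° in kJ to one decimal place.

H⁺/H₂ (E° = +0.00 V) is the cathode; Zn²⁺/Zn (E° = -0.72 V) is the anode, so E°cell = +0.72 V.
Balancing electrons gives n = 2 (lcm of 2 and 2).
ΔG° = −nFE° = −(2)(96485)(+0.72) = -138,938 J = -138.9 kJ.

-138.9 kJ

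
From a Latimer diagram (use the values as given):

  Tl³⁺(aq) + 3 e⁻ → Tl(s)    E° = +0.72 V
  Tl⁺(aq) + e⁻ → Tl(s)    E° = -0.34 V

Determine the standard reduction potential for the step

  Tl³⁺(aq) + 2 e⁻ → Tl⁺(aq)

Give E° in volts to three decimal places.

Sequential free energies add, so n₃E°₃ = n₁E°₁ + n₂E°₂.
With n₃ = 3, and the known step contributing 1×(-0.34) V, the unknown satisfies 2·E° = 3×(+0.72) − 1×(-0.34) = +2.500.
E° = +2.500 / 2 = +1.250 V.

+1.250 V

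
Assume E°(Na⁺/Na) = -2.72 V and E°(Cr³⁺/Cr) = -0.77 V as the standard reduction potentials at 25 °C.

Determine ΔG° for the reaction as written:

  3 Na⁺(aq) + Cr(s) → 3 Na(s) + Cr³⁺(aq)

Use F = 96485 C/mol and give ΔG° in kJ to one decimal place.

+564.4 kJ

As written, Na⁺/Na is reduced (cathode) and Cr³⁺/Cr is oxidised (anode), so E°cell = (-2.72) − (-0.77) = -1.95 V.
Balancing electrons gives n = 3.
ΔG° = −nFE° = −(3)(96485)(-1.95) = 564,437 J = +564.4 kJ.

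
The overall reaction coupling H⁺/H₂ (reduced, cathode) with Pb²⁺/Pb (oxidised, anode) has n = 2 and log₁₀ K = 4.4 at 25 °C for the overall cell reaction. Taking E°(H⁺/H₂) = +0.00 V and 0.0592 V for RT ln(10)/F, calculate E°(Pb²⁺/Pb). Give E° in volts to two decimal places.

-0.13 V

E°cell = (0.0592/n)·log K = (0.0592/2)(4.4) = +0.130 V.
Since H⁺/H₂ is the cathode and Pb²⁺/Pb the anode, E°cell = E°(H⁺/H₂) − E°(Pb²⁺/Pb).
So E°(Pb²⁺/Pb) = E°(H⁺/H₂) − E°cell = (+0.00) − (+0.130) = -0.13 V.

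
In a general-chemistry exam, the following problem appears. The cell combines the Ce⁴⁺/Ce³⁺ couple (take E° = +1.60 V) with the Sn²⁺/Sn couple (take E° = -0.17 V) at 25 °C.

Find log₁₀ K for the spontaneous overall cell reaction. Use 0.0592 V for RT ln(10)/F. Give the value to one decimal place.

59.8

Cathode: Ce⁴⁺/Ce³⁺; anode: Sn²⁺/Sn. E°cell = +1.77 V, n = 2.
log K = nE°cell / 0.0592 = (2)(+1.77) / 0.0592 = 59.8.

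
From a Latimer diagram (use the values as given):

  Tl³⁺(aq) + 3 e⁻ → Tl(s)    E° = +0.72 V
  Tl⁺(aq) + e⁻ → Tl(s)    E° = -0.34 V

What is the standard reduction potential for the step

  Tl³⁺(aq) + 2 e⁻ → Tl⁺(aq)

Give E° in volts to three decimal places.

Sequential free energies add, so n₃E°₃ = n₁E°₁ + n₂E°₂.
With n₃ = 3, and the known step contributing 1×(-0.34) V, the unknown satisfies 2·E° = 3×(+0.72) − 1×(-0.34) = +2.500.
E° = +2.500 / 2 = +1.250 V.

+1.250 V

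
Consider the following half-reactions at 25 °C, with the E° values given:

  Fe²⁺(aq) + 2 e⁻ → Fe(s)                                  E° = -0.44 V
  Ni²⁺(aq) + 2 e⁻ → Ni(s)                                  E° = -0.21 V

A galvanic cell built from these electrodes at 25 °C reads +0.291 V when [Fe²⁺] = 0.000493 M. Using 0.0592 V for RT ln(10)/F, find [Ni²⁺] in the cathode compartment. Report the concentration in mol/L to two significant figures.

Ni²⁺/Ni is the cathode, Fe²⁺/Fe the anode: E°cell = +0.23 V, n = 2.
Overall reaction: Ni²⁺(aq) + Fe(s) → Ni(s) + Fe²⁺(aq); Q = [Fe²⁺]^1/[Ni²⁺]^1.
From E = E° − (0.0592/n) log Q: log Q = (E° − E)·n/0.0592 = (+0.23 − (+0.291))·2/0.0592 = -2.0608.
So 1·log[Ni²⁺] = 1·log(0.000493) − log Q = -3.3072 − (-2.0608) = -1.2464; [Ni²⁺] = 10^(-1.2464) ≈ 0.057 M.

0.057 M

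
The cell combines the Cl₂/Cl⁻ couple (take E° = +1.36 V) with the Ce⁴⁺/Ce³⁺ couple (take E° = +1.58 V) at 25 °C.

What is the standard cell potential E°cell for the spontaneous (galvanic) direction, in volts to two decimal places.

The Ce⁴⁺/Ce³⁺ couple has the higher reduction potential, so it is the cathode; Cl₂/Cl⁻ is oxidised at the anode.
E°cell = E°(cathode) − E°(anode) = (+1.58) − (+1.36) = +0.22 V.

+0.22 V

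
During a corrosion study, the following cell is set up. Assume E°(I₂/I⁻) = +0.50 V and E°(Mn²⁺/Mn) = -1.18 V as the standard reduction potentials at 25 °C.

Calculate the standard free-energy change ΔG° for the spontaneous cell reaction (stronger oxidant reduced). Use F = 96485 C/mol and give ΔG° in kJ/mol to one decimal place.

-324.2 kJ/mol

I₂/I⁻ (E° = +0.50 V) is the cathode; Mn²⁺/Mn (E° = -1.18 V) is the anode, so E°cell = +1.68 V.
Balancing electrons gives n = 2 (lcm of 2 and 2).
ΔG° = −nFE° = −(2)(96485)(+1.68) = -324,190 J = -324.2 kJ/mol.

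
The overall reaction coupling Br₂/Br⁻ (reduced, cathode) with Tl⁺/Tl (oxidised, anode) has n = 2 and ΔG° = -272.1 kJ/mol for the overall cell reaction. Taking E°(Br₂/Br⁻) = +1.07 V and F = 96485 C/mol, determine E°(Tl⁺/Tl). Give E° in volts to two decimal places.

E°cell = −ΔG°/(nF) = −(-272.1×10³)/((2)(96485)) = +1.410 V.
Since Br₂/Br⁻ is the cathode and Tl⁺/Tl the anode, E°cell = E°(Br₂/Br⁻) − E°(Tl⁺/Tl).
So E°(Tl⁺/Tl) = E°(Br₂/Br⁻) − E°cell = (+1.07) − (+1.410) = -0.34 V.

-0.34 V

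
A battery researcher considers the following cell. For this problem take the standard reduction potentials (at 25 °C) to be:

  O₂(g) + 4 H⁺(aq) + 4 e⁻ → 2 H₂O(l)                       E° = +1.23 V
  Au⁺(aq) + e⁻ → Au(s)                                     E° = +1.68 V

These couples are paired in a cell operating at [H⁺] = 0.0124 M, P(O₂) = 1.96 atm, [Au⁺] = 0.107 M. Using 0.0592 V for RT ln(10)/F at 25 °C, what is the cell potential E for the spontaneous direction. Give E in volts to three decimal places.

Au⁺/Au is the cathode (higher E°), O₂/H₂O the anode: E°cell = +1.68 − (+1.23) = +0.45 V, n = 4.
Overall: 4 Au⁺(aq) + 2 H₂O(l) → 4 Au(s) + O₂(g) + 4 H⁺(aq)
Q = P(O₂)·[H⁺]^4 / ([Au⁺]^4); log Q = -3.452.
E = E° − (0.0592/n) log Q = +0.45 − (0.0592/4)(-3.452) = +0.501 V.

+0.501 V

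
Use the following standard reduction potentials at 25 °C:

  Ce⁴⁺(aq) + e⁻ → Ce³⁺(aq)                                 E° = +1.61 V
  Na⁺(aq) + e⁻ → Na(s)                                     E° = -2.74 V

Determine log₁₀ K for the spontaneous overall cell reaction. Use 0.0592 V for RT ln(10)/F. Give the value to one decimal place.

73.5

Cathode: Ce⁴⁺/Ce³⁺; anode: Na⁺/Na. E°cell = +4.35 V, n = 1.
log K = nE°cell / 0.0592 = (1)(+4.35) / 0.0592 = 73.5.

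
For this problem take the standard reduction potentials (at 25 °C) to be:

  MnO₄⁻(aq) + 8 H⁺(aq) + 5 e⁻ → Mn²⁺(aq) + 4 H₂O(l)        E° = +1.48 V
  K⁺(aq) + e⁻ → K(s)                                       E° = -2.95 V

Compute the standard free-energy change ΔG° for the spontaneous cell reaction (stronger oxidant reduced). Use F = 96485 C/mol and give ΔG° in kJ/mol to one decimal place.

MnO₄⁻/Mn²⁺ (E° = +1.48 V) is the cathode; K⁺/K (E° = -2.95 V) is the anode, so E°cell = +4.43 V.
Balancing electrons gives n = 5 (lcm of 5 and 1).
ΔG° = −nFE° = −(5)(96485)(+4.43) = -2,137,143 J = -2137.1 kJ/mol.

-2137.1 kJ/mol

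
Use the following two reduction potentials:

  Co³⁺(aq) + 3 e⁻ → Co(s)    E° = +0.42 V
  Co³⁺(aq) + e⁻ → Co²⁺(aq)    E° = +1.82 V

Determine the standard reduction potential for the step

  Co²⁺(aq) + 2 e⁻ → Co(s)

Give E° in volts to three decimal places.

-0.280 V

Sequential free energies add, so n₃E°₃ = n₁E°₁ + n₂E°₂.
With n₃ = 3, and the known step contributing 1×(+1.82) V, the unknown satisfies 2·E° = 3×(+0.42) − 1×(+1.82) = -0.560.
E° = -0.560 / 2 = -0.280 V.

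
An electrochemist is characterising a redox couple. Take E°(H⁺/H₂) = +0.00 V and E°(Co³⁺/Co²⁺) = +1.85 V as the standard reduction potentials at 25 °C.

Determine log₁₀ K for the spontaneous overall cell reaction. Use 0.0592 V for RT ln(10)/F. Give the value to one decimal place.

62.5

Cathode: Co³⁺/Co²⁺; anode: H⁺/H₂. E°cell = +1.85 V, n = 2.
log K = nE°cell / 0.0592 = (2)(+1.85) / 0.0592 = 62.5.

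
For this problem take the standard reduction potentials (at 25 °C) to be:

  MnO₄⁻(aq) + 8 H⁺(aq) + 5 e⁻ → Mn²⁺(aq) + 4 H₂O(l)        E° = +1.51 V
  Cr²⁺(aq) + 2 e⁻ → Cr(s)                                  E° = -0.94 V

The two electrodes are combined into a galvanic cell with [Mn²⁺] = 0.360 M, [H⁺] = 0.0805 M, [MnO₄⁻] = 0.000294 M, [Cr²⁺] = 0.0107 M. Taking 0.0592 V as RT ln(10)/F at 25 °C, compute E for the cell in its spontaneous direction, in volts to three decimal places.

+2.368 V

MnO₄⁻/Mn²⁺ is the cathode (higher E°), Cr²⁺/Cr the anode: E°cell = +1.51 − (-0.94) = +2.45 V, n = 10.
Overall: 2 MnO₄⁻(aq) + 16 H⁺(aq) + 5 Cr(s) → 2 Mn²⁺(aq) + 8 H₂O(l) + 5 Cr²⁺(aq)
Q = [Mn²⁺]^2·[Cr²⁺]^5 / ([MnO₄⁻]^2·[H⁺]^16); log Q = 13.830.
E = E° − (0.0592/n) log Q = +2.45 − (0.0592/10)(13.830) = +2.368 V.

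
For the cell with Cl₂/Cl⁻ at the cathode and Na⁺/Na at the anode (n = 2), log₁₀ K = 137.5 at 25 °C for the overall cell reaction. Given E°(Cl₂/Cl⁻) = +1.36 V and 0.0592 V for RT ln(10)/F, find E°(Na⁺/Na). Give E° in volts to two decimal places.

E°cell = (0.0592/n)·log K = (0.0592/2)(137.5) = +4.070 V.
Since Cl₂/Cl⁻ is the cathode and Na⁺/Na the anode, E°cell = E°(Cl₂/Cl⁻) − E°(Na⁺/Na).
So E°(Na⁺/Na) = E°(Cl₂/Cl⁻) − E°cell = (+1.36) − (+4.070) = -2.71 V.

-2.71 V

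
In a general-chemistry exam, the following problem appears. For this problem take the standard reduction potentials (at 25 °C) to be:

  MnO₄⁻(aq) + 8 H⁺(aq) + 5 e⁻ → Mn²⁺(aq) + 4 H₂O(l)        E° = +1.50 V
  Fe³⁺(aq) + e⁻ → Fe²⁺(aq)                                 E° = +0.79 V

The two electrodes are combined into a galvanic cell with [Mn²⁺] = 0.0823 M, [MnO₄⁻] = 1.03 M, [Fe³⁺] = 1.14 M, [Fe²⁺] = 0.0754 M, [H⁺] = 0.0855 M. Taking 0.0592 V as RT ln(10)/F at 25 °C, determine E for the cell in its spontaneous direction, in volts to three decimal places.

MnO₄⁻/Mn²⁺ is the cathode (higher E°), Fe³⁺/Fe²⁺ the anode: E°cell = +1.50 − (+0.79) = +0.71 V, n = 5.
Overall: MnO₄⁻(aq) + 8 H⁺(aq) + 5 Fe²⁺(aq) → Mn²⁺(aq) + 4 H₂O(l) + 5 Fe³⁺(aq)
Q = [Mn²⁺]·[Fe³⁺]^5 / ([MnO₄⁻]·[H⁺]^8·[Fe²⁺]^5); log Q = 13.345.
E = E° − (0.0592/n) log Q = +0.71 − (0.0592/5)(13.345) = +0.552 V.

+0.552 V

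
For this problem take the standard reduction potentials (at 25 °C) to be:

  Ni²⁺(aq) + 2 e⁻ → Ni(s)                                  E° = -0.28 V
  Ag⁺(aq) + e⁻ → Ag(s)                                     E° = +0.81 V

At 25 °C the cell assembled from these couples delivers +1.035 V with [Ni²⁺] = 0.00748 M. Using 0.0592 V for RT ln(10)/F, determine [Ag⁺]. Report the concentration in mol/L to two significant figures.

Ag⁺/Ag is the cathode, Ni²⁺/Ni the anode: E°cell = +1.09 V, n = 2.
Overall reaction: 2 Ag⁺(aq) + Ni(s) → 2 Ag(s) + Ni²⁺(aq); Q = [Ni²⁺]^1/[Ag⁺]^2.
From E = E° − (0.0592/n) log Q: log Q = (E° − E)·n/0.0592 = (+1.09 − (+1.035))·2/0.0592 = 1.8581.
So 2·log[Ag⁺] = 1·log(0.00748) − log Q = -2.1261 − (1.8581) = -3.9842; log[Ag⁺] = -3.9842 / 2 = -1.9921; [Ag⁺] = 10^(-1.9921) ≈ 0.010 M.

0.010 M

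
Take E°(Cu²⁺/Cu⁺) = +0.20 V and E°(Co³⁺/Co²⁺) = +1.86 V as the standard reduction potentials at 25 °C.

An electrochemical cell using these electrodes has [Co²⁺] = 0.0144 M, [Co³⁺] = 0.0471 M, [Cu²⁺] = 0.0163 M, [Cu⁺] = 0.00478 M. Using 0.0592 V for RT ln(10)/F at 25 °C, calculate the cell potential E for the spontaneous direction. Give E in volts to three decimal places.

Co³⁺/Co²⁺ is the cathode (higher E°), Cu²⁺/Cu⁺ the anode: E°cell = +1.86 − (+0.20) = +1.66 V, n = 1.
Overall: Co³⁺(aq) + Cu⁺(aq) → Co²⁺(aq) + Cu²⁺(aq)
Q = [Co²⁺]·[Cu²⁺] / ([Co³⁺]·[Cu⁺]); log Q = 0.018.
E = E° − (0.0592/n) log Q = +1.66 − (0.0592/1)(0.018) = +1.659 V.

+1.659 V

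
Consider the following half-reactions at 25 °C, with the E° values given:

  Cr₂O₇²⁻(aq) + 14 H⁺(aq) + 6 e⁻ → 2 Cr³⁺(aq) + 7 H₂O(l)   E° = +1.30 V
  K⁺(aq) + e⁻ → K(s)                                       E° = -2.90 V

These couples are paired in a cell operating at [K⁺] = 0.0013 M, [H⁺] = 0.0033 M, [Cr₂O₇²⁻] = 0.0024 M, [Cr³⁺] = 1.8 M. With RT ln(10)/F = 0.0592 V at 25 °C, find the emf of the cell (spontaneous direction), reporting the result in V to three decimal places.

+3.997 V

Cr₂O₇²⁻/Cr³⁺ is the cathode (higher E°), K⁺/K the anode: E°cell = +1.30 − (-2.90) = +4.20 V, n = 6.
Overall: Cr₂O₇²⁻(aq) + 14 H⁺(aq) + 6 K(s) → 2 Cr³⁺(aq) + 7 H₂O(l) + 6 K⁺(aq)
Q = [Cr³⁺]^2·[K⁺]^6 / ([Cr₂O₇²⁻]·[H⁺]^14); log Q = 20.555.
E = E° − (0.0592/n) log Q = +4.20 − (0.0592/6)(20.555) = +3.997 V.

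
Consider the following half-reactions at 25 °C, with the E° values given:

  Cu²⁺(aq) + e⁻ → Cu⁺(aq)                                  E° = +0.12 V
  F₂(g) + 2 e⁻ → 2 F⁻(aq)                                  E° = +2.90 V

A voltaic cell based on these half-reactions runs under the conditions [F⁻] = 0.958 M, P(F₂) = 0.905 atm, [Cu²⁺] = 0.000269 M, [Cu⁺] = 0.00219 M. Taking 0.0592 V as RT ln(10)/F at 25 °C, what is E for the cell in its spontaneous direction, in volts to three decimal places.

+2.834 V

F₂/F⁻ is the cathode (higher E°), Cu²⁺/Cu⁺ the anode: E°cell = +2.90 − (+0.12) = +2.78 V, n = 2.
Overall: F₂(g) + 2 Cu⁺(aq) → 2 F⁻(aq) + 2 Cu²⁺(aq)
Q = [F⁻]^2·[Cu²⁺]^2 / (P(F₂)·[Cu⁺]^2); log Q = -1.815.
E = E° − (0.0592/n) log Q = +2.78 − (0.0592/2)(-1.815) = +2.834 V.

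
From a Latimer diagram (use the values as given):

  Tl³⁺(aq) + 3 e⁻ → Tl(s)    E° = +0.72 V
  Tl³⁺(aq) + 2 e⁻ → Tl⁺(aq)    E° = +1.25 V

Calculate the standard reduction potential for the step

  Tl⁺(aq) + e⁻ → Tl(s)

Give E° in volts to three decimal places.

Sequential free energies add, so n₃E°₃ = n₁E°₁ + n₂E°₂.
With n₃ = 3, and the known step contributing 2×(+1.25) V, the unknown satisfies 1·E° = 3×(+0.72) − 2×(+1.25) = -0.340.
E° = -0.340 / 1 = -0.340 V.

-0.340 V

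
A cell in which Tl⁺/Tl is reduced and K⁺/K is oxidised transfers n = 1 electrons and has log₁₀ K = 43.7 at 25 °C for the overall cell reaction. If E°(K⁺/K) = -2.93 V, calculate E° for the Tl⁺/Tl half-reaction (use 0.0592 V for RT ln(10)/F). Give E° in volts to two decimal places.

E°cell = (0.0592/n)·log K = (0.0592/1)(43.7) = +2.587 V.
Since Tl⁺/Tl is the cathode and K⁺/K the anode, E°cell = E°(Tl⁺/Tl) − E°(K⁺/K).
So E°(Tl⁺/Tl) = E°cell + E°(K⁺/K) = +2.587 + (-2.93) = -0.34 V.

-0.34 V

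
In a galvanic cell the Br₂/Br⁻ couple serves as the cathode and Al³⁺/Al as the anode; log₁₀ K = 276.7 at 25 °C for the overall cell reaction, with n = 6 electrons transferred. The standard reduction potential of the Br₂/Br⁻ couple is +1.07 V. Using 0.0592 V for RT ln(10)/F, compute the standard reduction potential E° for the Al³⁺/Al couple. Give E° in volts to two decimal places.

-1.66 V

E°cell = (0.0592/n)·log K = (0.0592/6)(276.7) = +2.730 V.
Since Br₂/Br⁻ is the cathode and Al³⁺/Al the anode, E°cell = E°(Br₂/Br⁻) − E°(Al³⁺/Al).
So E°(Al³⁺/Al) = E°(Br₂/Br⁻) − E°cell = (+1.07) − (+2.730) = -1.66 V.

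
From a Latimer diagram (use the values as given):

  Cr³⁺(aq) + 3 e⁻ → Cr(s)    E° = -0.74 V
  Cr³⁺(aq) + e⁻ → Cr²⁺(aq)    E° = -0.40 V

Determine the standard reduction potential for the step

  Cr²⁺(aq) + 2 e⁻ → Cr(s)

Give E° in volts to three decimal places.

-0.910 V

Sequential free energies add, so n₃E°₃ = n₁E°₁ + n₂E°₂.
With n₃ = 3, and the known step contributing 1×(-0.40) V, the unknown satisfies 2·E° = 3×(-0.74) − 1×(-0.40) = -1.820.
E° = -1.820 / 2 = -0.910 V.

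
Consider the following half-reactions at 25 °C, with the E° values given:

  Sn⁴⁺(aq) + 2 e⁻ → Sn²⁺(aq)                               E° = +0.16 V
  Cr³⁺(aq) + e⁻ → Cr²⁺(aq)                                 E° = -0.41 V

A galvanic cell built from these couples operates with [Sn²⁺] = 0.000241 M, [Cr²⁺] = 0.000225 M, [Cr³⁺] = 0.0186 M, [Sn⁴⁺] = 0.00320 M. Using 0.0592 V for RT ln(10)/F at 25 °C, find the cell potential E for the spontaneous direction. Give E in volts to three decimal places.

+0.490 V

Sn⁴⁺/Sn²⁺ is the cathode (higher E°), Cr³⁺/Cr²⁺ the anode: E°cell = +0.16 − (-0.41) = +0.57 V, n = 2.
Overall: Sn⁴⁺(aq) + 2 Cr²⁺(aq) → Sn²⁺(aq) + 2 Cr³⁺(aq)
Q = [Sn²⁺]·[Cr³⁺]^2 / ([Sn⁴⁺]·[Cr²⁺]^2); log Q = 2.712.
E = E° − (0.0592/n) log Q = +0.57 − (0.0592/2)(2.712) = +0.490 V.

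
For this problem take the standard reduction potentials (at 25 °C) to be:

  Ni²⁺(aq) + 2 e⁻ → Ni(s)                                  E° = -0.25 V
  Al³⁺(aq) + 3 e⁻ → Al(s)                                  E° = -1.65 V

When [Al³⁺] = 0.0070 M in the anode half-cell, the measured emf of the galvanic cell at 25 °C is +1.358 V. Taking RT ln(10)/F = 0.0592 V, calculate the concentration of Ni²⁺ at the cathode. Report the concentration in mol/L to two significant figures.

0.0014 M

Ni²⁺/Ni is the cathode, Al³⁺/Al the anode: E°cell = +1.40 V, n = 6.
Overall reaction: 3 Ni²⁺(aq) + 2 Al(s) → 3 Ni(s) + 2 Al³⁺(aq); Q = [Al³⁺]^2/[Ni²⁺]^3.
From E = E° − (0.0592/n) log Q: log Q = (E° − E)·n/0.0592 = (+1.40 − (+1.358))·6/0.0592 = 4.2568.
So 3·log[Ni²⁺] = 2·log(0.007) − log Q = -4.3098 − (4.2568) = -8.5666; log[Ni²⁺] = -8.5666 / 3 = -2.8555; [Ni²⁺] = 10^(-2.8555) ≈ 0.0014 M.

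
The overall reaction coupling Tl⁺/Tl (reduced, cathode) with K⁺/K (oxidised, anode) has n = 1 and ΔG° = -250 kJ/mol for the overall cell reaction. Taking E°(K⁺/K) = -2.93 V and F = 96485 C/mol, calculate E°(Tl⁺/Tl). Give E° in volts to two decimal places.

E°cell = −ΔG°/(nF) = −(-250×10³)/((1)(96485)) = +2.591 V.
Since Tl⁺/Tl is the cathode and K⁺/K the anode, E°cell = E°(Tl⁺/Tl) − E°(K⁺/K).
So E°(Tl⁺/Tl) = E°cell + E°(K⁺/K) = +2.591 + (-2.93) = -0.34 V.

-0.34 V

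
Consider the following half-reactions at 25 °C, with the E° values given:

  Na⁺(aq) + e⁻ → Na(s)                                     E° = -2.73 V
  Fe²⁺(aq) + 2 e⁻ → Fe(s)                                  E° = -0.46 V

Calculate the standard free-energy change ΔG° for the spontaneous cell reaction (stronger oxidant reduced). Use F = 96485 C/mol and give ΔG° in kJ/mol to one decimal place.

-438.0 kJ/mol

Fe²⁺/Fe (E° = -0.46 V) is the cathode; Na⁺/Na (E° = -2.73 V) is the anode, so E°cell = +2.27 V.
Balancing electrons gives n = 2 (lcm of 2 and 1).
ΔG° = −nFE° = −(2)(96485)(+2.27) = -438,042 J = -438.0 kJ/mol.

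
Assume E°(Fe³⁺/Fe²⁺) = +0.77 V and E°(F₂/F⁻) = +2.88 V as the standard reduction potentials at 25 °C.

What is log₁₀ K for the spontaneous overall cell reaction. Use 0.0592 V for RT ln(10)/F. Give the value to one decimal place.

71.3

Cathode: F₂/F⁻; anode: Fe³⁺/Fe²⁺. E°cell = +2.11 V, n = 2.
log K = nE°cell / 0.0592 = (2)(+2.11) / 0.0592 = 71.3.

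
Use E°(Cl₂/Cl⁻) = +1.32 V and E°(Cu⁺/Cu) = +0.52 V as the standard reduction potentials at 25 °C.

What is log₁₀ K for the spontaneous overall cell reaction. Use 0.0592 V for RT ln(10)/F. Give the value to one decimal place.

Cathode: Cl₂/Cl⁻; anode: Cu⁺/Cu. E°cell = +0.80 V, n = 2.
log K = nE°cell / 0.0592 = (2)(+0.80) / 0.0592 = 27.0.

27.0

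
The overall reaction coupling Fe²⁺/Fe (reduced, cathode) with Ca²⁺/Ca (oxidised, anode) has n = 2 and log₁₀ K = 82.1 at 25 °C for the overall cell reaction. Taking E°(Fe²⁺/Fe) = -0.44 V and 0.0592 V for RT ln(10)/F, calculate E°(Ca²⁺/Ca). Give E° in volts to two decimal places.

E°cell = (0.0592/n)·log K = (0.0592/2)(82.1) = +2.430 V.
Since Fe²⁺/Fe is the cathode and Ca²⁺/Ca the anode, E°cell = E°(Fe²⁺/Fe) − E°(Ca²⁺/Ca).
So E°(Ca²⁺/Ca) = E°(Fe²⁺/Fe) − E°cell = (-0.44) − (+2.430) = -2.87 V.

-2.87 V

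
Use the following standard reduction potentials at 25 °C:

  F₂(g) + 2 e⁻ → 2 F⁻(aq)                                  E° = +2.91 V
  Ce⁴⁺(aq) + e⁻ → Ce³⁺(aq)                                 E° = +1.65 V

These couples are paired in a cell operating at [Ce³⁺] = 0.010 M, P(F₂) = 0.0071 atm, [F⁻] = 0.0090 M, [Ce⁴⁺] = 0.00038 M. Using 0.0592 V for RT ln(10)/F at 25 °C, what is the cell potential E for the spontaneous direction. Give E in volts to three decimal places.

F₂/F⁻ is the cathode (higher E°), Ce⁴⁺/Ce³⁺ the anode: E°cell = +2.91 − (+1.65) = +1.26 V, n = 2.
Overall: F₂(g) + 2 Ce³⁺(aq) → 2 F⁻(aq) + 2 Ce⁴⁺(aq)
Q = [F⁻]^2·[Ce⁴⁺]^2 / (P(F₂)·[Ce³⁺]^2); log Q = -4.783.
E = E° − (0.0592/n) log Q = +1.26 − (0.0592/2)(-4.783) = +1.402 V.

+1.402 V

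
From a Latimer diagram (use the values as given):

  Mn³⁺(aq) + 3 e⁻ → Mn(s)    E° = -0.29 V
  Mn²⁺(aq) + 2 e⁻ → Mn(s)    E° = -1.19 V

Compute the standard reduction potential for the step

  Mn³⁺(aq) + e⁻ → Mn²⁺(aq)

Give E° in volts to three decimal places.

+1.510 V

Sequential free energies add, so n₃E°₃ = n₁E°₁ + n₂E°₂.
With n₃ = 3, and the known step contributing 2×(-1.19) V, the unknown satisfies 1·E° = 3×(-0.29) − 2×(-1.19) = +1.510.
E° = +1.510 / 1 = +1.510 V.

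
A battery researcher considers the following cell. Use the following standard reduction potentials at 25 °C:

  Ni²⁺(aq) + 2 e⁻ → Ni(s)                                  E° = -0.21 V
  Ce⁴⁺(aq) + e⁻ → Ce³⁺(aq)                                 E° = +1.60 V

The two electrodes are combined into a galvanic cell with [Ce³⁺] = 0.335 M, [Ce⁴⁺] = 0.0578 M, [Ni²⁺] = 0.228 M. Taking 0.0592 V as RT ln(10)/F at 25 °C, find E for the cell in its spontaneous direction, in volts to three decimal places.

Ce⁴⁺/Ce³⁺ is the cathode (higher E°), Ni²⁺/Ni the anode: E°cell = +1.60 − (-0.21) = +1.81 V, n = 2.
Overall: 2 Ce⁴⁺(aq) + Ni(s) → 2 Ce³⁺(aq) + Ni²⁺(aq)
Q = [Ce³⁺]^2·[Ni²⁺] / ([Ce⁴⁺]^2); log Q = 0.884.
E = E° − (0.0592/n) log Q = +1.81 − (0.0592/2)(0.884) = +1.784 V.

+1.784 V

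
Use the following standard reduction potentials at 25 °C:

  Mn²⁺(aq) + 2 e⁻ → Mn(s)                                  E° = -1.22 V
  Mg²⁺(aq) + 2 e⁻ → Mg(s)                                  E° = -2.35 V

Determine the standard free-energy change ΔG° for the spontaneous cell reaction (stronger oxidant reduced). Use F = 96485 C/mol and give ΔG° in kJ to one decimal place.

Mn²⁺/Mn (E° = -1.22 V) is the cathode; Mg²⁺/Mg (E° = -2.35 V) is the anode, so E°cell = +1.13 V.
Balancing electrons gives n = 2 (lcm of 2 and 2).
ΔG° = −nFE° = −(2)(96485)(+1.13) = -218,056 J = -218.1 kJ.

-218.1 kJ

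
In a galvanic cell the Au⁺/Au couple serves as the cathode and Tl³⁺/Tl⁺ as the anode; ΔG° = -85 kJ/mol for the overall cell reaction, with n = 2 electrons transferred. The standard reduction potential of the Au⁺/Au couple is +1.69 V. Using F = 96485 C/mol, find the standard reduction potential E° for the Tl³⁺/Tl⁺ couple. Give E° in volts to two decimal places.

E°cell = −ΔG°/(nF) = −(-85×10³)/((2)(96485)) = +0.440 V.
Since Au⁺/Au is the cathode and Tl³⁺/Tl⁺ the anode, E°cell = E°(Au⁺/Au) − E°(Tl³⁺/Tl⁺).
So E°(Tl³⁺/Tl⁺) = E°(Au⁺/Au) − E°cell = (+1.69) − (+0.440) = +1.25 V.

+1.25 V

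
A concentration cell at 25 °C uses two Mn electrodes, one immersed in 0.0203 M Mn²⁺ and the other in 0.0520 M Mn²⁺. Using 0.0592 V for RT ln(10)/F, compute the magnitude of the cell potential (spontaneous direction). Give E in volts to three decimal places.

+0.012 V

For a concentration cell E°cell = 0. The 0.0520 M side is the cathode (reduction is favoured where [Mn²⁺] is higher).
With n = 2, E = −(0.0592/2) log([Mn²⁺]ₐₙ/[Mn²⁺]꜀ₐₜ) = −(0.0592/2) log(0.0203/0.052) = −(0.0592/2)(-0.409) = +0.012 V.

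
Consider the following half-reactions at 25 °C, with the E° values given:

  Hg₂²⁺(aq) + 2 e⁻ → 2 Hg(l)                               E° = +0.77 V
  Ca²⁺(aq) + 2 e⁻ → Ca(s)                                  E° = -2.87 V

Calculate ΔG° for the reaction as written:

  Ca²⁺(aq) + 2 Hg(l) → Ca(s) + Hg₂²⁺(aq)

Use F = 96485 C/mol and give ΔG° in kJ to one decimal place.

+702.4 kJ

As written, Ca²⁺/Ca is reduced (cathode) and Hg₂²⁺/Hg is oxidised (anode), so E°cell = (-2.87) − (+0.77) = -3.64 V.
Balancing electrons gives n = 2.
ΔG° = −nFE° = −(2)(96485)(-3.64) = 702,411 J = +702.4 kJ.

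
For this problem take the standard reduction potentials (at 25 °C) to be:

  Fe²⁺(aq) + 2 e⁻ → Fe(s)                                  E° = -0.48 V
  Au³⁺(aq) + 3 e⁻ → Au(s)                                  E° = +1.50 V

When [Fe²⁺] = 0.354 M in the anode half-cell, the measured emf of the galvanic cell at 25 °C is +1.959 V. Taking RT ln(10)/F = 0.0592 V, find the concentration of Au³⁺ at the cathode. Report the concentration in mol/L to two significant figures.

0.018 M

Au³⁺/Au is the cathode, Fe²⁺/Fe the anode: E°cell = +1.98 V, n = 6.
Overall reaction: 2 Au³⁺(aq) + 3 Fe(s) → 2 Au(s) + 3 Fe²⁺(aq); Q = [Fe²⁺]^3/[Au³⁺]^2.
From E = E° − (0.0592/n) log Q: log Q = (E° − E)·n/0.0592 = (+1.98 − (+1.959))·6/0.0592 = 2.1284.
So 2·log[Au³⁺] = 3·log(0.354) − log Q = -1.3530 − (2.1284) = -3.4814; log[Au³⁺] = -3.4814 / 2 = -1.7407; [Au³⁺] = 10^(-1.7407) ≈ 0.018 M.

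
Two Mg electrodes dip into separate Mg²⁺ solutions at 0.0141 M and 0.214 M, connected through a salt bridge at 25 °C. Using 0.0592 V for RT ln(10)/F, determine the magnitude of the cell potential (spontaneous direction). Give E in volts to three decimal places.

For a concentration cell E°cell = 0. The 0.214 M side is the cathode (reduction is favoured where [Mg²⁺] is higher).
With n = 2, E = −(0.0592/2) log([Mg²⁺]ₐₙ/[Mg²⁺]꜀ₐₜ) = −(0.0592/2) log(0.0141/0.214) = −(0.0592/2)(-1.181) = +0.035 V.

+0.035 V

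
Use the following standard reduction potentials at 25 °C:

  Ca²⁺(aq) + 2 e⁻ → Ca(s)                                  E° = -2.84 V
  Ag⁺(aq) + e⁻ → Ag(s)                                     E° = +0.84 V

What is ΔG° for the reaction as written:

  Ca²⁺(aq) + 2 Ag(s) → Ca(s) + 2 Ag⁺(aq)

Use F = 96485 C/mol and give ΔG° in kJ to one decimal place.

+710.1 kJ

As written, Ca²⁺/Ca is reduced (cathode) and Ag⁺/Ag is oxidised (anode), so E°cell = (-2.84) − (+0.84) = -3.68 V.
Balancing electrons gives n = 2.
ΔG° = −nFE° = −(2)(96485)(-3.68) = 710,130 J = +710.1 kJ.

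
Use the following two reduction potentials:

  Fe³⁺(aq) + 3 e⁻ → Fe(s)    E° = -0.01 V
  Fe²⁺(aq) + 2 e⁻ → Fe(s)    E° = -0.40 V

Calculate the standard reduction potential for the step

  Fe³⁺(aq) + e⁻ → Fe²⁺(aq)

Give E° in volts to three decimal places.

Sequential free energies add, so n₃E°₃ = n₁E°₁ + n₂E°₂.
With n₃ = 3, and the known step contributing 2×(-0.40) V, the unknown satisfies 1·E° = 3×(-0.01) − 2×(-0.40) = +0.770.
E° = +0.770 / 1 = +0.770 V.

+0.770 V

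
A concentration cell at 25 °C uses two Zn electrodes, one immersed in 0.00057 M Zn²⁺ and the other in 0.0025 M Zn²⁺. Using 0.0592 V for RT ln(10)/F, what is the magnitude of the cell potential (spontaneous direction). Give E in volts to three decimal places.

+0.019 V

For a concentration cell E°cell = 0. The 0.0025 M side is the cathode (reduction is favoured where [Zn²⁺] is higher).
With n = 2, E = −(0.0592/2) log([Zn²⁺]ₐₙ/[Zn²⁺]꜀ₐₜ) = −(0.0592/2) log(0.00057/0.0025) = −(0.0592/2)(-0.642) = +0.019 V.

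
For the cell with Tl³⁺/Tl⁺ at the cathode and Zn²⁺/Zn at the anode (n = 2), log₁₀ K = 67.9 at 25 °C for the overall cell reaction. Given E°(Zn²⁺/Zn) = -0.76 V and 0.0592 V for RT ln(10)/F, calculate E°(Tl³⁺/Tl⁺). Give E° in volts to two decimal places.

E°cell = (0.0592/n)·log K = (0.0592/2)(67.9) = +2.010 V.
Since Tl³⁺/Tl⁺ is the cathode and Zn²⁺/Zn the anode, E°cell = E°(Tl³⁺/Tl⁺) − E°(Zn²⁺/Zn).
So E°(Tl³⁺/Tl⁺) = E°cell + E°(Zn²⁺/Zn) = +2.010 + (-0.76) = +1.25 V.

+1.25 V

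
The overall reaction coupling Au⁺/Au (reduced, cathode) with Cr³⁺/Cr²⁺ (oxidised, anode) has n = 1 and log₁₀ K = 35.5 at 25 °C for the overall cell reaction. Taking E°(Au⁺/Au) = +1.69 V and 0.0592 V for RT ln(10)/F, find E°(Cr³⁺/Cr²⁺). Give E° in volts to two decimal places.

E°cell = (0.0592/n)·log K = (0.0592/1)(35.5) = +2.102 V.
Since Au⁺/Au is the cathode and Cr³⁺/Cr²⁺ the anode, E°cell = E°(Au⁺/Au) − E°(Cr³⁺/Cr²⁺).
So E°(Cr³⁺/Cr²⁺) = E°(Au⁺/Au) − E°cell = (+1.69) − (+2.102) = -0.41 V.

-0.41 V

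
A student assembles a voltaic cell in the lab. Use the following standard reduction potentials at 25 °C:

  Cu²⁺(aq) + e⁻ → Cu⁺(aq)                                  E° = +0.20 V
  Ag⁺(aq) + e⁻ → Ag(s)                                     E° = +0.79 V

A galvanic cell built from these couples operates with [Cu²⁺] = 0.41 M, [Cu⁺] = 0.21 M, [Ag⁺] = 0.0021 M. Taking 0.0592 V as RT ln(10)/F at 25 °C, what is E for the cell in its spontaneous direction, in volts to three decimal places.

+0.414 V

Ag⁺/Ag is the cathode (higher E°), Cu²⁺/Cu⁺ the anode: E°cell = +0.79 − (+0.20) = +0.59 V, n = 1.
Overall: Ag⁺(aq) + Cu⁺(aq) → Ag(s) + Cu²⁺(aq)
Q = [Cu²⁺] / ([Ag⁺]·[Cu⁺]); log Q = 2.968.
E = E° − (0.0592/n) log Q = +0.59 − (0.0592/1)(2.968) = +0.414 V.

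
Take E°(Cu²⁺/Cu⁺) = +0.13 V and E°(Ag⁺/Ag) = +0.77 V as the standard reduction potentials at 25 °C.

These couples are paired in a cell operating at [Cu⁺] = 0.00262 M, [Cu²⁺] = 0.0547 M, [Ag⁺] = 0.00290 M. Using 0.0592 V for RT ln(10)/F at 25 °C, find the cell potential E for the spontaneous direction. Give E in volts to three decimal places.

Ag⁺/Ag is the cathode (higher E°), Cu²⁺/Cu⁺ the anode: E°cell = +0.77 − (+0.13) = +0.64 V, n = 1.
Overall: Ag⁺(aq) + Cu⁺(aq) → Ag(s) + Cu²⁺(aq)
Q = [Cu²⁺] / ([Ag⁺]·[Cu⁺]); log Q = 3.857.
E = E° − (0.0592/n) log Q = +0.64 − (0.0592/1)(3.857) = +0.412 V.

+0.412 V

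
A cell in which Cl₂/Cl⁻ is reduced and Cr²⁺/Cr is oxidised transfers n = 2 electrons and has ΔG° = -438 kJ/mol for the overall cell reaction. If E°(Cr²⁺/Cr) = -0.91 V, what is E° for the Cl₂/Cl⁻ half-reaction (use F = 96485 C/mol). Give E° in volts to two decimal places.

E°cell = −ΔG°/(nF) = −(-438×10³)/((2)(96485)) = +2.270 V.
Since Cl₂/Cl⁻ is the cathode and Cr²⁺/Cr the anode, E°cell = E°(Cl₂/Cl⁻) − E°(Cr²⁺/Cr).
So E°(Cl₂/Cl⁻) = E°cell + E°(Cr²⁺/Cr) = +2.270 + (-0.91) = +1.36 V.

+1.36 V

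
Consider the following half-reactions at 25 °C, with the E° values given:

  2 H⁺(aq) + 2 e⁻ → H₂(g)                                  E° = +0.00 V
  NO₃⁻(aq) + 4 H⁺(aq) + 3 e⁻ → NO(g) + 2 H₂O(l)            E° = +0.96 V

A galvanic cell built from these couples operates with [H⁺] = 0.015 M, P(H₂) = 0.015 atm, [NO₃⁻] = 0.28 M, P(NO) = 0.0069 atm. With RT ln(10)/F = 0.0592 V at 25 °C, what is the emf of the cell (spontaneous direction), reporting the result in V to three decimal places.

+0.902 V

NO₃⁻/NO is the cathode (higher E°), H⁺/H₂ the anode: E°cell = +0.96 − (+0.00) = +0.96 V, n = 6.
Overall: 2 NO₃⁻(aq) + 2 H⁺(aq) + 3 H₂(g) → 2 NO(g) + 4 H₂O(l)
Q = P(NO)^2 / ([NO₃⁻]^2·[H⁺]^2·P(H₂)^3); log Q = 5.903.
E = E° − (0.0592/n) log Q = +0.96 − (0.0592/6)(5.903) = +0.902 V.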